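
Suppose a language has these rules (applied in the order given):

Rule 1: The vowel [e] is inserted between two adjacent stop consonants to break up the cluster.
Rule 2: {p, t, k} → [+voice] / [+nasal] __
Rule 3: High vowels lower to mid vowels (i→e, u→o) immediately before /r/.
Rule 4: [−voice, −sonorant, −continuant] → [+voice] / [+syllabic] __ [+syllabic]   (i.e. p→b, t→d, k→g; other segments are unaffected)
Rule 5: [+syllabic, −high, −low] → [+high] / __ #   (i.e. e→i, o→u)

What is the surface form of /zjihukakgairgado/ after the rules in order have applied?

zjihugagegaergadu

Rule 1 (stop-cluster e-epenthesis): /k/ and /g/ form a stop–stop cluster, so [e] is inserted between them. /zjihukakgairgado/ → zjihukakegairgado.
Rule 2 (post-nasal voicing): no segment meets the environment; /zjihukakegairgado/ is unchanged.
Rule 3 (pre-rhotic lowering): /i/ is a high vowel immediately before /r/, so it lowers to [e]. /zjihukakegairgado/ → zjihukakegaergado.
Rule 4 (intervocalic voicing): /k/ is a voiceless stop between vowels /u/ and /a/, so it voices to [g]. /k/ is a voiceless stop between vowels /a/ and /e/, so it voices to [g]. /zjihukakegaergado/ → zjihugagegaergado.
Rule 5 (final vowel raising): /o/ is a mid vowel in word-final position, so it raises to [u]. /zjihugagegaergado/ → zjihugagegaergadu.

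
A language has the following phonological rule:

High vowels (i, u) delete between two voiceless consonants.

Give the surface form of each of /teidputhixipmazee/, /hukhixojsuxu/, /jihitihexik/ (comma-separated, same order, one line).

/teidputhixipmazee/: /u/ is a high vowel flanked by voiceless consonants /p/ and /t/, so it deletes. /i/ is a high vowel flanked by voiceless consonants /h/ and /x/, so it deletes. /i/ is a high vowel flanked by voiceless consonants /x/ and /p/, so it deletes. → [teidpthxpmazee].
/hukhixojsuxu/: /u/ is a high vowel flanked by voiceless consonants /h/ and /k/, so it deletes. /i/ is a high vowel flanked by voiceless consonants /h/ and /x/, so it deletes. /u/ is a high vowel flanked by voiceless consonants /s/ and /x/, so it deletes. → [hkhxojsxu].
/jihitihexik/: /i/ is a high vowel flanked by voiceless consonants /h/ and /t/, so it deletes. /i/ is a high vowel flanked by voiceless consonants /t/ and /h/, so it deletes. /i/ is a high vowel flanked by voiceless consonants /x/ and /k/, so it deletes. → [jihthexk].

teidpthxpmazee, hkhxojsxu, jihthexk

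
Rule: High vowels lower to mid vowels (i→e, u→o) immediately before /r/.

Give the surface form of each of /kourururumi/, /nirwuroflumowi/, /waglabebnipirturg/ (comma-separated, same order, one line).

/kourururumi/: /u/ is a high vowel immediately before /r/, so it lowers to [o]. /u/ is a high vowel immediately before /r/, so it lowers to [o]. /u/ is a high vowel immediately before /r/, so it lowers to [o]. → [koorororumi].
/nirwuroflumowi/: /i/ is a high vowel immediately before /r/, so it lowers to [e]. /u/ is a high vowel immediately before /r/, so it lowers to [o]. → [nerworoflumowi].
/waglabebnipirturg/: /i/ is a high vowel immediately before /r/, so it lowers to [e]. /u/ is a high vowel immediately before /r/, so it lowers to [o]. → [waglabebnipertorg].

koorororumi, nerworoflumowi, waglabebnipertorg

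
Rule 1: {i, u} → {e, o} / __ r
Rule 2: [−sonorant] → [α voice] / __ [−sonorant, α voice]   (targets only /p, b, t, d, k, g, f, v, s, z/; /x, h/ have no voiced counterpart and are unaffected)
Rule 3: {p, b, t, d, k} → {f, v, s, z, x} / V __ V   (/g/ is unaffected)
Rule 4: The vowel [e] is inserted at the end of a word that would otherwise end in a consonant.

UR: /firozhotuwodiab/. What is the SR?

Rule 1 (pre-rhotic lowering): /i/ is a high vowel immediately before /r/, so it lowers to [e]. /firozhotuwodiab/ → ferozhotuwodiab.
Rule 2 (regressive voicing assimilation): /z/ precedes the voiceless obstruent /h/, so it devoices to [s] by assimilation. /ferozhotuwodiab/ → feroshotuwodiab.
Rule 3 (intervocalic spirantization): /t/ is a stop between vowels /o/ and /u/, so it spirantizes to the fricative [s]. /d/ is a stop between vowels /o/ and /i/, so it spirantizes to the fricative [z]. /feroshotuwodiab/ → feroshosuwoziab.
Rule 4 (final e-epenthesis): the form ends in the consonant /b/, so [e] is inserted word-finally. /feroshosuwoziab/ → feroshosuwoziabe.

feroshosuwoziabe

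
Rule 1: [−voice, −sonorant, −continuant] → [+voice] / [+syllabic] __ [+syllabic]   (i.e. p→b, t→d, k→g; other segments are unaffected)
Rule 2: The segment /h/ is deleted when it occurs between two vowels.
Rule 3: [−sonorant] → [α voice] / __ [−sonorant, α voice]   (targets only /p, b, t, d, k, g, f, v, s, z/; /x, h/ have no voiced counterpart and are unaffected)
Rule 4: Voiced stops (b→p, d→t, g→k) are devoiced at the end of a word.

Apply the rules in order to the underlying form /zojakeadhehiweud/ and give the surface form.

Rule 1 (intervocalic voicing): /k/ is a voiceless stop between vowels /a/ and /e/, so it voices to [g]. /zojakeadhehiweud/ → zojageadhehiweud.
Rule 2 (intervocalic h-deletion): /h/ occurs between vowels /e/ and /i/, so it deletes. /zojageadhehiweud/ → zojageadheiweud.
Rule 3 (regressive voicing assimilation): /d/ precedes the voiceless obstruent /h/, so it devoices to [t] by assimilation. /zojageadheiweud/ → zojageatheiweud.
Rule 4 (final devoicing): /d/ is a voiced stop in word-final position, so it devoices to [t]. /zojageatheiweud/ → zojageatheiweut.

zojageatheiweut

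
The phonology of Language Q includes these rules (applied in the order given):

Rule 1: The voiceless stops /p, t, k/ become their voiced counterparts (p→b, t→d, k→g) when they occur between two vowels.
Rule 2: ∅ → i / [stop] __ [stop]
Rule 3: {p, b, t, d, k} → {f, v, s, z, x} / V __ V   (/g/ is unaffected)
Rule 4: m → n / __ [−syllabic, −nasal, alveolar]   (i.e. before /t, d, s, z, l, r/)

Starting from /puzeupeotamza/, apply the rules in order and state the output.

puzeuveozanza

Rule 1 (intervocalic voicing): /p/ is a voiceless stop between vowels /u/ and /e/, so it voices to [b]. /t/ is a voiceless stop between vowels /o/ and /a/, so it voices to [d]. /puzeupeotamza/ → puzeubeodamza.
Rule 2 (stop-cluster i-epenthesis): no segment meets the environment; /puzeubeodamza/ is unchanged.
Rule 3 (intervocalic spirantization): /b/ is a stop between vowels /u/ and /e/, so it spirantizes to the fricative [v]. /d/ is a stop between vowels /o/ and /a/, so it spirantizes to the fricative [z]. /puzeubeodamza/ → puzeuveozamza.
Rule 4 (nasal place assimilation): /m/ precedes the alveolar consonant /z/, so it assimilates in place to [n]. /puzeuveozamza/ → puzeuveozanza.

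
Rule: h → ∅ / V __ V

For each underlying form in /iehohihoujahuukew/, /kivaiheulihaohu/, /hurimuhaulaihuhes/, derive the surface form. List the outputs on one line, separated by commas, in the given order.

ieoioujauukew, kivaieuliaou, hurimuaulaiues

/iehohihoujahuukew/: /h/ occurs between vowels /e/ and /o/, so it deletes. /h/ occurs between vowels /o/ and /i/, so it deletes. /h/ occurs between vowels /i/ and /o/, so it deletes. /h/ occurs between vowels /a/ and /u/, so it deletes. → [ieoioujauukew].
/kivaiheulihaohu/: /h/ occurs between vowels /i/ and /e/, so it deletes. /h/ occurs between vowels /i/ and /a/, so it deletes. /h/ occurs between vowels /o/ and /u/, so it deletes. → [kivaieuliaou].
/hurimuhaulaihuhes/: /h/ occurs between vowels /u/ and /a/, so it deletes. /h/ occurs between vowels /i/ and /u/, so it deletes. /h/ occurs between vowels /u/ and /e/, so it deletes. → [hurimuaulaiues].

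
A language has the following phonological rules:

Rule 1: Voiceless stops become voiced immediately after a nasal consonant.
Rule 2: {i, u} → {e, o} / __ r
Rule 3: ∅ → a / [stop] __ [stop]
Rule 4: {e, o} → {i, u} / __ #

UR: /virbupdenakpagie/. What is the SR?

verbupadenakapagii

Rule 1 (post-nasal voicing): no segment meets the environment; /virbupdenakpagie/ is unchanged.
Rule 2 (pre-rhotic lowering): /i/ is a high vowel immediately before /r/, so it lowers to [e]. /virbupdenakpagie/ → verbupdenakpagie.
Rule 3 (stop-cluster a-epenthesis): /p/ and /d/ form a stop–stop cluster, so [a] is inserted between them. /k/ and /p/ form a stop–stop cluster, so [a] is inserted between them. /verbupdenakpagie/ → verbupadenakapagie.
Rule 4 (final vowel raising): /e/ is a mid vowel in word-final position, so it raises to [i]. /verbupadenakapagie/ → verbupadenakapagii.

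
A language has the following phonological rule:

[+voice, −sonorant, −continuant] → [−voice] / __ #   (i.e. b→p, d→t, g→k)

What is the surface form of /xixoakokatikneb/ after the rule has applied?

/b/ is a voiced stop in word-final position, so it devoices to [p].
Surface form: [xixoakokatiknep].

xixoakokatiknep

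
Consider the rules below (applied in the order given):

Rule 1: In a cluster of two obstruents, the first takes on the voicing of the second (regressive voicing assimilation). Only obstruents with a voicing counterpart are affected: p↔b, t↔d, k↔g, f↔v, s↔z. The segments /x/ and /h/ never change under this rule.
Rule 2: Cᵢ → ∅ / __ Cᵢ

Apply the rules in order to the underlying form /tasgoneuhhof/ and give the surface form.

tazgoneuhof

Rule 1 (regressive voicing assimilation): /s/ precedes the voiced obstruent /g/, so it voices to [z] by assimilation. /tasgoneuhhof/ → tazgoneuhhof.
Rule 2 (degemination): /hh/ is a geminate; the first /h/ deletes. /tazgoneuhhof/ → tazgoneuhof.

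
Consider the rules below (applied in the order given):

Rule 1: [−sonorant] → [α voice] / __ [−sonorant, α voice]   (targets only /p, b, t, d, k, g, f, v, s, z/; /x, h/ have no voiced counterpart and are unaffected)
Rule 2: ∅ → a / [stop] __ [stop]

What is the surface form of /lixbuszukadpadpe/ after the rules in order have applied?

Rule 1 (regressive voicing assimilation): /s/ precedes the voiced obstruent /z/, so it voices to [z] by assimilation. /d/ precedes the voiceless obstruent /p/, so it devoices to [t] by assimilation. /d/ precedes the voiceless obstruent /p/, so it devoices to [t] by assimilation. /lixbuszukadpadpe/ → lixbuzzukatpatpe.
Rule 2 (stop-cluster a-epenthesis): /t/ and /p/ form a stop–stop cluster, so [a] is inserted between them. /t/ and /p/ form a stop–stop cluster, so [a] is inserted between them. /lixbuzzukatpatpe/ → lixbuzzukatapatape.

lixbuzzukatapatape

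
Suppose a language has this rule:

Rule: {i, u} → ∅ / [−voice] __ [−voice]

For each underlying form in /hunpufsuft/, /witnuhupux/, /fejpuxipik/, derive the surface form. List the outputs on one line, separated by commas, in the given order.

hunpfsft, witnuhpx, fejpxpk

/hunpufsuft/: /u/ is a high vowel flanked by voiceless consonants /p/ and /f/, so it deletes. /u/ is a high vowel flanked by voiceless consonants /s/ and /f/, so it deletes. → [hunpfsft].
/witnuhupux/: /u/ is a high vowel flanked by voiceless consonants /h/ and /p/, so it deletes. /u/ is a high vowel flanked by voiceless consonants /p/ and /x/, so it deletes. → [witnuhpx].
/fejpuxipik/: /u/ is a high vowel flanked by voiceless consonants /p/ and /x/, so it deletes. /i/ is a high vowel flanked by voiceless consonants /x/ and /p/, so it deletes. /i/ is a high vowel flanked by voiceless consonants /p/ and /k/, so it deletes. → [fejpxpk].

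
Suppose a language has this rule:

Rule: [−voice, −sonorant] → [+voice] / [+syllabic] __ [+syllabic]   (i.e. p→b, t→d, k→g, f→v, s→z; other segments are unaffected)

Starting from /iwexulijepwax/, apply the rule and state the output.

No segment of /iwexulijepwax/ meets the structural description of the rule, so the form surfaces unchanged.

iwexulijepwax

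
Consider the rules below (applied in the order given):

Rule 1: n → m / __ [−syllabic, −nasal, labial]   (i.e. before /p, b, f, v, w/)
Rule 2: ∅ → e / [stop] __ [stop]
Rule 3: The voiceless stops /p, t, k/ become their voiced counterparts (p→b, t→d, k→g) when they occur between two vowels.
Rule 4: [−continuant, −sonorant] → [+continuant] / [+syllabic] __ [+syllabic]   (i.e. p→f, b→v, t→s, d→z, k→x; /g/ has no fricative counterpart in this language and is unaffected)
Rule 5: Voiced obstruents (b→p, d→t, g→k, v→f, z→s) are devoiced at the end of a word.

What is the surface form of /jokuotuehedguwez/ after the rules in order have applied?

joguozuehezeguwes

Rule 1 (nasal place assimilation): no segment meets the environment; /jokuotuehedguwez/ is unchanged.
Rule 2 (stop-cluster e-epenthesis): /d/ and /g/ form a stop–stop cluster, so [e] is inserted between them. /jokuotuehedguwez/ → jokuotuehedeguwez.
Rule 3 (intervocalic voicing): /k/ is a voiceless stop between vowels /o/ and /u/, so it voices to [g]. /t/ is a voiceless stop between vowels /o/ and /u/, so it voices to [d]. /jokuotuehedeguwez/ → joguoduehedeguwez.
Rule 4 (intervocalic spirantization): /d/ is a stop between vowels /o/ and /u/, so it spirantizes to the fricative [z]. /d/ is a stop between vowels /e/ and /e/, so it spirantizes to the fricative [z]. /joguoduehedeguwez/ → joguozuehezeguwez.
Rule 5 (final devoicing): /z/ is a voiced obstruent in word-final position, so it devoices to [s]. /joguozuehezeguwez/ → joguozuehezeguwes.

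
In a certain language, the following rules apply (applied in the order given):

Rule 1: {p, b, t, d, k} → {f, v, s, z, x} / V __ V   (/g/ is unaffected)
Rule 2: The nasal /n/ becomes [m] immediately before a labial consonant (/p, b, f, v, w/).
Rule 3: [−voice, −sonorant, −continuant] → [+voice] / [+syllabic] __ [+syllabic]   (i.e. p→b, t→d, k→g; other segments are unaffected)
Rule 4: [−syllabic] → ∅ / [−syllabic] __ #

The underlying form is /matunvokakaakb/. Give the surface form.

masumvoxaxaak

Rule 1 (intervocalic spirantization): /t/ is a stop between vowels /a/ and /u/, so it spirantizes to the fricative [s]. /k/ is a stop between vowels /o/ and /a/, so it spirantizes to the fricative [x]. /k/ is a stop between vowels /a/ and /a/, so it spirantizes to the fricative [x]. /matunvokakaakb/ → masunvoxaxaakb.
Rule 2 (nasal place assimilation): /n/ precedes the labial consonant /v/, so it assimilates in place to [m]. /masunvoxaxaakb/ → masumvoxaxaakb.
Rule 3 (intervocalic voicing): no segment meets the environment; /masumvoxaxaakb/ is unchanged.
Rule 4 (final cluster simplification): /b/ is the second consonant of a word-final cluster /kb/, so it deletes. /masumvoxaxaakb/ → masumvoxaxaak.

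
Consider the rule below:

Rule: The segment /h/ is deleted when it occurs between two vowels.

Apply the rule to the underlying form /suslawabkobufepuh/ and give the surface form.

No segment of /suslawabkobufepuh/ meets the structural description of the rule, so the form surfaces unchanged.

suslawabkobufepuh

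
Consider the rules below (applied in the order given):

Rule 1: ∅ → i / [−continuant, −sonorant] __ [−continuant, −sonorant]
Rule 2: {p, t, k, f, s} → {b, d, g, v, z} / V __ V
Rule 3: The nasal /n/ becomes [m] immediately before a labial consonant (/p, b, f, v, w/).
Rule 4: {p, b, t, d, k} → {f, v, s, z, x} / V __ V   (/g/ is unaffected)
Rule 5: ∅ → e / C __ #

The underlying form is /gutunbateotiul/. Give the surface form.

Rule 1 (stop-cluster i-epenthesis): no segment meets the environment; /gutunbateotiul/ is unchanged.
Rule 2 (intervocalic voicing): /t/ is a voiceless obstruent between vowels /u/ and /u/, so it voices to [d]. /t/ is a voiceless obstruent between vowels /a/ and /e/, so it voices to [d]. /t/ is a voiceless obstruent between vowels /o/ and /i/, so it voices to [d]. /gutunbateotiul/ → gudunbadeodiul.
Rule 3 (nasal place assimilation): /n/ precedes the labial consonant /b/, so it assimilates in place to [m]. /gudunbadeodiul/ → gudumbadeodiul.
Rule 4 (intervocalic spirantization): /d/ is a stop between vowels /u/ and /u/, so it spirantizes to the fricative [z]. /d/ is a stop between vowels /a/ and /e/, so it spirantizes to the fricative [z]. /d/ is a stop between vowels /o/ and /i/, so it spirantizes to the fricative [z]. /gudumbadeodiul/ → guzumbazeoziul.
Rule 5 (final e-epenthesis): the form ends in the consonant /l/, so [e] is inserted word-finally. /guzumbazeoziul/ → guzumbazeoziule.

guzumbazeoziule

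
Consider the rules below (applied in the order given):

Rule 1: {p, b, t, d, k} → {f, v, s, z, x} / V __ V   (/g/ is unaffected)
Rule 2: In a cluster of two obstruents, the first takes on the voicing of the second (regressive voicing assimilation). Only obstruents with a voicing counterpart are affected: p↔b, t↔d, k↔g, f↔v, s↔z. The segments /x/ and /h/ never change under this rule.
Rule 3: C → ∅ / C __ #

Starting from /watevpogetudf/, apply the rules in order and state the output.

wasefpogesut

Rule 1 (intervocalic spirantization): /t/ is a stop between vowels /a/ and /e/, so it spirantizes to the fricative [s]. /t/ is a stop between vowels /e/ and /u/, so it spirantizes to the fricative [s]. /watevpogetudf/ → wasevpogesudf.
Rule 2 (regressive voicing assimilation): /v/ precedes the voiceless obstruent /p/, so it devoices to [f] by assimilation. /d/ precedes the voiceless obstruent /f/, so it devoices to [t] by assimilation. /wasevpogesudf/ → wasefpogesutf.
Rule 3 (final cluster simplification): /f/ is the second consonant of a word-final cluster /tf/, so it deletes. /wasefpogesutf/ → wasefpogesut.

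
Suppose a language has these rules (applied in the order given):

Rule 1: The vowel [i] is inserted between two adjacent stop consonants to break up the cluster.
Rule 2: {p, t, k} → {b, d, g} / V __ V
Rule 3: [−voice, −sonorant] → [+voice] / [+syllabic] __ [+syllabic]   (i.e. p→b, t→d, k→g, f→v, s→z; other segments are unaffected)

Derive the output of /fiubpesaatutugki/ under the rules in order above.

Rule 1 (stop-cluster i-epenthesis): /b/ and /p/ form a stop–stop cluster, so [i] is inserted between them. /g/ and /k/ form a stop–stop cluster, so [i] is inserted between them. /fiubpesaatutugki/ → fiubipesaatutugiki.
Rule 2 (intervocalic voicing): /p/ is a voiceless stop between vowels /i/ and /e/, so it voices to [b]. /t/ is a voiceless stop between vowels /a/ and /u/, so it voices to [d]. /t/ is a voiceless stop between vowels /u/ and /u/, so it voices to [d]. /k/ is a voiceless stop between vowels /i/ and /i/, so it voices to [g]. /fiubipesaatutugiki/ → fiubibesaadudugigi.
Rule 3 (intervocalic voicing): /s/ is a voiceless obstruent between vowels /e/ and /a/, so it voices to [z]. /fiubibesaadudugigi/ → fiubibezaadudugigi.

fiubibezaadudugigi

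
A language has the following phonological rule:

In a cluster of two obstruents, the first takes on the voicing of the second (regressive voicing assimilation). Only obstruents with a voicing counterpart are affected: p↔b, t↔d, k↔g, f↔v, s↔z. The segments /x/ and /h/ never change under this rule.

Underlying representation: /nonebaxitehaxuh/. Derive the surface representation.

nonebaxitehaxuh

No segment of /nonebaxitehaxuh/ meets the structural description of the rule, so the form surfaces unchanged.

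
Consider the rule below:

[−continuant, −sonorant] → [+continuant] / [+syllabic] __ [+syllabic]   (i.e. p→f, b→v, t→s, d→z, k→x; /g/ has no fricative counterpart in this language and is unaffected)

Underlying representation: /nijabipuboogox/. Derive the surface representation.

/b/ is a stop between vowels /a/ and /i/, so it spirantizes to the fricative [v].
/p/ is a stop between vowels /i/ and /u/, so it spirantizes to the fricative [f].
/b/ is a stop between vowels /u/ and /o/, so it spirantizes to the fricative [v].
Surface form: [nijavifuvoogox].

nijavifuvoogox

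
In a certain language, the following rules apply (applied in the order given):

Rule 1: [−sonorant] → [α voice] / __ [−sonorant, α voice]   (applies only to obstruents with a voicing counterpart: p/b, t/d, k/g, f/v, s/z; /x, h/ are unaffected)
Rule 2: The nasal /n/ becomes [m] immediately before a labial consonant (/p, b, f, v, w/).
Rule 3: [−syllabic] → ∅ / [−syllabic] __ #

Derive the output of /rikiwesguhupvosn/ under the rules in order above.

Rule 1 (regressive voicing assimilation): /s/ precedes the voiced obstruent /g/, so it voices to [z] by assimilation. /p/ precedes the voiced obstruent /v/, so it voices to [b] by assimilation. /rikiwesguhupvosn/ → rikiwezguhubvosn.
Rule 2 (nasal place assimilation): no segment meets the environment; /rikiwezguhubvosn/ is unchanged.
Rule 3 (final cluster simplification): /n/ is the second consonant of a word-final cluster /sn/, so it deletes. /rikiwezguhubvosn/ → rikiwezguhubvos.

rikiwezguhubvos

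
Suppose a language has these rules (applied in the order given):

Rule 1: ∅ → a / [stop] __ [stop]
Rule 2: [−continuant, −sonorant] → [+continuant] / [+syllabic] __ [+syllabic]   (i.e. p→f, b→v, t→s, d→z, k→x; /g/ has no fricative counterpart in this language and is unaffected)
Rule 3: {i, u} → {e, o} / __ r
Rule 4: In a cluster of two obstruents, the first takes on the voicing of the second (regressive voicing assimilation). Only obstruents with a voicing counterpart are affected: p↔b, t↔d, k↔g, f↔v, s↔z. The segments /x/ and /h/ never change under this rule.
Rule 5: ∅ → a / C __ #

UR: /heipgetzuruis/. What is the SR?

heifagedzoruisa

Rule 1 (stop-cluster a-epenthesis): /p/ and /g/ form a stop–stop cluster, so [a] is inserted between them. /heipgetzuruis/ → heipagetzuruis.
Rule 2 (intervocalic spirantization): /p/ is a stop between vowels /i/ and /a/, so it spirantizes to the fricative [f]. /heipagetzuruis/ → heifagetzuruis.
Rule 3 (pre-rhotic lowering): /u/ is a high vowel immediately before /r/, so it lowers to [o]. /heifagetzuruis/ → heifagetzoruis.
Rule 4 (regressive voicing assimilation): /t/ precedes the voiced obstruent /z/, so it voices to [d] by assimilation. /heifagetzoruis/ → heifagedzoruis.
Rule 5 (final a-epenthesis): the form ends in the consonant /s/, so [a] is inserted word-finally. /heifagedzoruis/ → heifagedzoruisa.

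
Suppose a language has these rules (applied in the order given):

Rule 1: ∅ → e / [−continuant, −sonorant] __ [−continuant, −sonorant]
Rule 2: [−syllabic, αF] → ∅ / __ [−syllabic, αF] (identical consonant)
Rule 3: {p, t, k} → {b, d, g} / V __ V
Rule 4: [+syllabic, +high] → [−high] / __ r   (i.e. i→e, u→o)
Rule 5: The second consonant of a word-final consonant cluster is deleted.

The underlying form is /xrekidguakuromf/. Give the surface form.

Rule 1 (stop-cluster e-epenthesis): /d/ and /g/ form a stop–stop cluster, so [e] is inserted between them. /xrekidguakuromf/ → xrekideguakuromf.
Rule 2 (degemination): no segment meets the environment; /xrekideguakuromf/ is unchanged.
Rule 3 (intervocalic voicing): /k/ is a voiceless stop between vowels /e/ and /i/, so it voices to [g]. /k/ is a voiceless stop between vowels /a/ and /u/, so it voices to [g]. /xrekideguakuromf/ → xregideguaguromf.
Rule 4 (pre-rhotic lowering): /u/ is a high vowel immediately before /r/, so it lowers to [o]. /xregideguaguromf/ → xregideguagoromf.
Rule 5 (final cluster simplification): /f/ is the second consonant of a word-final cluster /mf/, so it deletes. /xregideguagoromf/ → xregideguagorom.

xregideguagorom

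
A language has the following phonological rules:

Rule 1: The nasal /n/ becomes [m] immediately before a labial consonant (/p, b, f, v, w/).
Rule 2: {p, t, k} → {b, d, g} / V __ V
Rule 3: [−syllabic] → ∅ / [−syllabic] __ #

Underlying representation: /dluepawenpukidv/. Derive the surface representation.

dluebawempugid

Rule 1 (nasal place assimilation): /n/ precedes the labial consonant /p/, so it assimilates in place to [m]. /dluepawenpukidv/ → dluepawempukidv.
Rule 2 (intervocalic voicing): /p/ is a voiceless stop between vowels /e/ and /a/, so it voices to [b]. /k/ is a voiceless stop between vowels /u/ and /i/, so it voices to [g]. /dluepawempukidv/ → dluebawempugidv.
Rule 3 (final cluster simplification): /v/ is the second consonant of a word-final cluster /dv/, so it deletes. /dluebawempugidv/ → dluebawempugid.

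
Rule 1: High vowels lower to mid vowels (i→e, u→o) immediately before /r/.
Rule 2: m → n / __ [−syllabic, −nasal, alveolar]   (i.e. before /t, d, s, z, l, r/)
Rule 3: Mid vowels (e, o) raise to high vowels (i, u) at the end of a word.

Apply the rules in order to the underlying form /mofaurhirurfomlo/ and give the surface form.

Rule 1 (pre-rhotic lowering): /u/ is a high vowel immediately before /r/, so it lowers to [o]. /i/ is a high vowel immediately before /r/, so it lowers to [e]. /u/ is a high vowel immediately before /r/, so it lowers to [o]. /mofaurhirurfomlo/ → mofaorherorfomlo.
Rule 2 (nasal place assimilation): /m/ precedes the alveolar consonant /l/, so it assimilates in place to [n]. /mofaorherorfomlo/ → mofaorherorfonlo.
Rule 3 (final vowel raising): /o/ is a mid vowel in word-final position, so it raises to [u]. /mofaorherorfonlo/ → mofaorherorfonlu.

mofaorherorfonlu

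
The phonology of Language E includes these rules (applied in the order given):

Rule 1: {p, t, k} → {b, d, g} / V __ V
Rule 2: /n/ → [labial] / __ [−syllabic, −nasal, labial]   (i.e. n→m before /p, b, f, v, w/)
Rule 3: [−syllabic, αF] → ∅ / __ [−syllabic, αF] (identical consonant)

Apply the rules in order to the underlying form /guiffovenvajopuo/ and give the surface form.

Rule 1 (intervocalic voicing): /p/ is a voiceless stop between vowels /o/ and /u/, so it voices to [b]. /guiffovenvajopuo/ → guiffovenvajobuo.
Rule 2 (nasal place assimilation): /n/ precedes the labial consonant /v/, so it assimilates in place to [m]. /guiffovenvajobuo/ → guiffovemvajobuo.
Rule 3 (degemination): /ff/ is a geminate; the first /f/ deletes. /guiffovemvajobuo/ → guifovemvajobuo.

guifovemvajobuo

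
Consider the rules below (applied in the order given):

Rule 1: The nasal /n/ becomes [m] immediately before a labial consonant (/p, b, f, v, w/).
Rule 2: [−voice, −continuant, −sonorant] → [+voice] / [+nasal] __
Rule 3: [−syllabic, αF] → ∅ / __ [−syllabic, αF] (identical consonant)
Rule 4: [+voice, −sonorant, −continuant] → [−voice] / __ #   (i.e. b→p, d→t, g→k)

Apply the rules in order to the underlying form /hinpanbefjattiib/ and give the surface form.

himbambefjatiip

Rule 1 (nasal place assimilation): /n/ precedes the labial consonant /p/, so it assimilates in place to [m]. /n/ precedes the labial consonant /b/, so it assimilates in place to [m]. /hinpanbefjattiib/ → himpambefjattiib.
Rule 2 (post-nasal voicing): /p/ is a voiceless stop immediately after the nasal /m/, so it voices to [b]. /himpambefjattiib/ → himbambefjattiib.
Rule 3 (degemination): /tt/ is a geminate; the first /t/ deletes. /himbambefjattiib/ → himbambefjatiib.
Rule 4 (final devoicing): /b/ is a voiced stop in word-final position, so it devoices to [p]. /himbambefjatiib/ → himbambefjatiip.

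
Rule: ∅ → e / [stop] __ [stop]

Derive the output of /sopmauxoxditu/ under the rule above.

sopmauxoxditu

No segment of /sopmauxoxditu/ meets the structural description of the rule, so the form surfaces unchanged.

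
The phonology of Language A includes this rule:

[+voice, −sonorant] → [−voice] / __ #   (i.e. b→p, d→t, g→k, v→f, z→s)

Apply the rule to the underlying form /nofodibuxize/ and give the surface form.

nofodibuxize

No segment of /nofodibuxize/ meets the structural description of the rule, so the form surfaces unchanged.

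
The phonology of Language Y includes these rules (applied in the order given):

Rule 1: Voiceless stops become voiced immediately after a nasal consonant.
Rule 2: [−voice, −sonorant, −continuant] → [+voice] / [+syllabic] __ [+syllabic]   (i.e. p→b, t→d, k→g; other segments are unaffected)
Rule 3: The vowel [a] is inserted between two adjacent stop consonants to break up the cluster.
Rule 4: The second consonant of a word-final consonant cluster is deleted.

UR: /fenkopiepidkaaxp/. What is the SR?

fengobiebidakaax

Rule 1 (post-nasal voicing): /k/ is a voiceless stop immediately after the nasal /n/, so it voices to [g]. /fenkopiepidkaaxp/ → fengopiepidkaaxp.
Rule 2 (intervocalic voicing): /p/ is a voiceless stop between vowels /o/ and /i/, so it voices to [b]. /p/ is a voiceless stop between vowels /e/ and /i/, so it voices to [b]. /fengopiepidkaaxp/ → fengobiebidkaaxp.
Rule 3 (stop-cluster a-epenthesis): /d/ and /k/ form a stop–stop cluster, so [a] is inserted between them. /fengobiebidkaaxp/ → fengobiebidakaaxp.
Rule 4 (final cluster simplification): /p/ is the second consonant of a word-final cluster /xp/, so it deletes. /fengobiebidakaaxp/ → fengobiebidakaax.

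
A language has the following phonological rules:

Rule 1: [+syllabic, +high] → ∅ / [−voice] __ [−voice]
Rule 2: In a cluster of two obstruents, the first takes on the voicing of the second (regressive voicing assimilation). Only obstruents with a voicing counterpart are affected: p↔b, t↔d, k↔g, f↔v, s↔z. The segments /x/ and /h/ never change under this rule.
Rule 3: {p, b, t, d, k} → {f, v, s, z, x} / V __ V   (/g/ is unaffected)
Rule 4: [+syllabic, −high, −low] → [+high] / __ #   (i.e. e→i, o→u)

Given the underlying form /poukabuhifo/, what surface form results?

Rule 1 (high vowel syncope): /i/ is a high vowel flanked by voiceless consonants /h/ and /f/, so it deletes. /poukabuhifo/ → poukabuhfo.
Rule 2 (regressive voicing assimilation): no segment meets the environment; /poukabuhfo/ is unchanged.
Rule 3 (intervocalic spirantization): /k/ is a stop between vowels /u/ and /a/, so it spirantizes to the fricative [x]. /b/ is a stop between vowels /a/ and /u/, so it spirantizes to the fricative [v]. /poukabuhfo/ → pouxavuhfo.
Rule 4 (final vowel raising): /o/ is a mid vowel in word-final position, so it raises to [u]. /pouxavuhfo/ → pouxavuhfu.

pouxavuhfu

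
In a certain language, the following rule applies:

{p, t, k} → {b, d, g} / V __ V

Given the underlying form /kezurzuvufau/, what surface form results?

kezurzuvufau

No segment of /kezurzuvufau/ meets the structural description of the rule, so the form surfaces unchanged.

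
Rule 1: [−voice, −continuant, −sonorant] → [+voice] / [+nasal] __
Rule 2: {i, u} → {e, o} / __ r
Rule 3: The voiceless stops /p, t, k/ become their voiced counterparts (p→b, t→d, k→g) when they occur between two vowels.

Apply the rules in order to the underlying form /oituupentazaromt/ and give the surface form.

oiduubendazaromd

Rule 1 (post-nasal voicing): /t/ is a voiceless stop immediately after the nasal /n/, so it voices to [d]. /t/ is a voiceless stop immediately after the nasal /m/, so it voices to [d]. /oituupentazaromt/ → oituupendazaromd.
Rule 2 (pre-rhotic lowering): no segment meets the environment; /oituupendazaromd/ is unchanged.
Rule 3 (intervocalic voicing): /t/ is a voiceless stop between vowels /i/ and /u/, so it voices to [d]. /p/ is a voiceless stop between vowels /u/ and /e/, so it voices to [b]. /oituupendazaromd/ → oiduubendazaromd.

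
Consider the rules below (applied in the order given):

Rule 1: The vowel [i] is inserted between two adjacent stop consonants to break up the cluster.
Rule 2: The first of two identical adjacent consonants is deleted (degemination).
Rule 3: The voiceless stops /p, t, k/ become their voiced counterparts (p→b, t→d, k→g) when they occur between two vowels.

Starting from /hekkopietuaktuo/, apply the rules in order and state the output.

hegigobieduagiduo

Rule 1 (stop-cluster i-epenthesis): /k/ and /k/ form a stop–stop cluster, so [i] is inserted between them. /k/ and /t/ form a stop–stop cluster, so [i] is inserted between them. /hekkopietuaktuo/ → hekikopietuakituo.
Rule 2 (degemination): no segment meets the environment; /hekikopietuakituo/ is unchanged.
Rule 3 (intervocalic voicing): /k/ is a voiceless stop between vowels /e/ and /i/, so it voices to [g]. /k/ is a voiceless stop between vowels /i/ and /o/, so it voices to [g]. /p/ is a voiceless stop between vowels /o/ and /i/, so it voices to [b]. /t/ is a voiceless stop between vowels /e/ and /u/, so it voices to [d]. /k/ is a voiceless stop between vowels /a/ and /i/, so it voices to [g]. /t/ is a voiceless stop between vowels /i/ and /u/, so it voices to [d]. /hekikopietuakituo/ → hegigobieduagiduo.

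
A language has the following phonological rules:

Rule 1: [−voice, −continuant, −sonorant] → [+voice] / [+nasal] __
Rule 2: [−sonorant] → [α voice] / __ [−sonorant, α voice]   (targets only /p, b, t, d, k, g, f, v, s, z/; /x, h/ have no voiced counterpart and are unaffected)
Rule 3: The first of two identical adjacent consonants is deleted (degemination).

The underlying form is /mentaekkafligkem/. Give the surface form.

Rule 1 (post-nasal voicing): /t/ is a voiceless stop immediately after the nasal /n/, so it voices to [d]. /mentaekkafligkem/ → mendaekkafligkem.
Rule 2 (regressive voicing assimilation): /g/ precedes the voiceless obstruent /k/, so it devoices to [k] by assimilation. /mendaekkafligkem/ → mendaekkaflikkem.
Rule 3 (degemination): /kk/ is a geminate; the first /k/ deletes. /kk/ is a geminate; the first /k/ deletes. /mendaekkaflikkem/ → mendaekaflikem.

mendaekaflikem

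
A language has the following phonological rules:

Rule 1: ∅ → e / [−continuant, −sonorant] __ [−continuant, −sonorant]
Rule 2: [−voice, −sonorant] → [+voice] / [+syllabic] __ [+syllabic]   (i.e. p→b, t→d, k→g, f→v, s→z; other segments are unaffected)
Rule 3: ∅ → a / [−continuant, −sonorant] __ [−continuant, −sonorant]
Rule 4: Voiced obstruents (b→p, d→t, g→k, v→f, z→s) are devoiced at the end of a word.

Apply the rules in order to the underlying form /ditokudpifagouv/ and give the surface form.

didogudebivagouf

Rule 1 (stop-cluster e-epenthesis): /d/ and /p/ form a stop–stop cluster, so [e] is inserted between them. /ditokudpifagouv/ → ditokudepifagouv.
Rule 2 (intervocalic voicing): /t/ is a voiceless obstruent between vowels /i/ and /o/, so it voices to [d]. /k/ is a voiceless obstruent between vowels /o/ and /u/, so it voices to [g]. /p/ is a voiceless obstruent between vowels /e/ and /i/, so it voices to [b]. /f/ is a voiceless obstruent between vowels /i/ and /a/, so it voices to [v]. /ditokudepifagouv/ → didogudebivagouv.
Rule 3 (stop-cluster a-epenthesis): no segment meets the environment; /didogudebivagouv/ is unchanged.
Rule 4 (final devoicing): /v/ is a voiced obstruent in word-final position, so it devoices to [f]. /didogudebivagouv/ → didogudebivagouf.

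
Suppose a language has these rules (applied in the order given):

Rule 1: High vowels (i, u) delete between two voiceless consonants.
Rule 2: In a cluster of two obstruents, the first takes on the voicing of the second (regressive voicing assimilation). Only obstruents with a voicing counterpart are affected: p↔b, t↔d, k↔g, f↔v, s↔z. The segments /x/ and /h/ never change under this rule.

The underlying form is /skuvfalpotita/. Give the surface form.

skuffalpotta

Rule 1 (high vowel syncope): /i/ is a high vowel flanked by voiceless consonants /t/ and /t/, so it deletes. /skuvfalpotita/ → skuvfalpotta.
Rule 2 (regressive voicing assimilation): /v/ precedes the voiceless obstruent /f/, so it devoices to [f] by assimilation. /skuvfalpotta/ → skuffalpotta.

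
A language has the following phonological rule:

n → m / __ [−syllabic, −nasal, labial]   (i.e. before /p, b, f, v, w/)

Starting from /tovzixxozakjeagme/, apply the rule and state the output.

No segment of /tovzixxozakjeagme/ meets the structural description of the rule, so the form surfaces unchanged.

tovzixxozakjeagme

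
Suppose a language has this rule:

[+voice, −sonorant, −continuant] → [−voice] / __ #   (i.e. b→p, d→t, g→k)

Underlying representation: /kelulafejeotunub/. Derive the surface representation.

kelulafejeotunup

/b/ is a voiced stop in word-final position, so it devoices to [p].
Surface form: [kelulafejeotunup].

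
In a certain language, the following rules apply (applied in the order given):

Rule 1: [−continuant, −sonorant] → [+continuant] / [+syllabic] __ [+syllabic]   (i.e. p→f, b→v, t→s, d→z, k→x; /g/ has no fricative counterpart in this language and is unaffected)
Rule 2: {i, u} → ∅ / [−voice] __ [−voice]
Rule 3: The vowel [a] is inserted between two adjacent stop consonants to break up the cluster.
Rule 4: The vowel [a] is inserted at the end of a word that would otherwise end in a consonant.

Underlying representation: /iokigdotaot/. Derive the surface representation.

Rule 1 (intervocalic spirantization): /k/ is a stop between vowels /o/ and /i/, so it spirantizes to the fricative [x]. /t/ is a stop between vowels /o/ and /a/, so it spirantizes to the fricative [s]. /iokigdotaot/ → ioxigdosaot.
Rule 2 (high vowel syncope): no segment meets the environment; /ioxigdosaot/ is unchanged.
Rule 3 (stop-cluster a-epenthesis): /g/ and /d/ form a stop–stop cluster, so [a] is inserted between them. /ioxigdosaot/ → ioxigadosaot.
Rule 4 (final a-epenthesis): the form ends in the consonant /t/, so [a] is inserted word-finally. /ioxigadosaot/ → ioxigadosaota.

ioxigadosaota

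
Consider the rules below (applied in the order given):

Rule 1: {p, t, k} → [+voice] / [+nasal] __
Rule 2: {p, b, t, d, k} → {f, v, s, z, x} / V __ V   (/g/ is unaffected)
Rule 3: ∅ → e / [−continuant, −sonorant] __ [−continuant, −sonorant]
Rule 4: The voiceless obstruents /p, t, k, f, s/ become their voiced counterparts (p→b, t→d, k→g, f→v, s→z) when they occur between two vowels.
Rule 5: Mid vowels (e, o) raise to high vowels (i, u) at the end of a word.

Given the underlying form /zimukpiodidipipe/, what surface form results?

zimugebiozizivivi

Rule 1 (post-nasal voicing): no segment meets the environment; /zimukpiodidipipe/ is unchanged.
Rule 2 (intervocalic spirantization): /d/ is a stop between vowels /o/ and /i/, so it spirantizes to the fricative [z]. /d/ is a stop between vowels /i/ and /i/, so it spirantizes to the fricative [z]. /p/ is a stop between vowels /i/ and /i/, so it spirantizes to the fricative [f]. /p/ is a stop between vowels /i/ and /e/, so it spirantizes to the fricative [f]. /zimukpiodidipipe/ → zimukpiozizifife.
Rule 3 (stop-cluster e-epenthesis): /k/ and /p/ form a stop–stop cluster, so [e] is inserted between them. /zimukpiozizifife/ → zimukepiozizifife.
Rule 4 (intervocalic voicing): /k/ is a voiceless obstruent between vowels /u/ and /e/, so it voices to [g]. /p/ is a voiceless obstruent between vowels /e/ and /i/, so it voices to [b]. /f/ is a voiceless obstruent between vowels /i/ and /i/, so it voices to [v]. /f/ is a voiceless obstruent between vowels /i/ and /e/, so it voices to [v]. /zimukepiozizifife/ → zimugebiozizivive.
Rule 5 (final vowel raising): /e/ is a mid vowel in word-final position, so it raises to [i]. /zimugebiozizivive/ → zimugebiozizivivi.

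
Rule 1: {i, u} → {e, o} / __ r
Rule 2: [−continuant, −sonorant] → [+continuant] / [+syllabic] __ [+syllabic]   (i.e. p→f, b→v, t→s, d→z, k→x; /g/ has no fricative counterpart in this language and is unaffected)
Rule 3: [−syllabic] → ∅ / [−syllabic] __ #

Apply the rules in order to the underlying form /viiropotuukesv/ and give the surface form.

vierofosuuxes

Rule 1 (pre-rhotic lowering): /i/ is a high vowel immediately before /r/, so it lowers to [e]. /viiropotuukesv/ → vieropotuukesv.
Rule 2 (intervocalic spirantization): /p/ is a stop between vowels /o/ and /o/, so it spirantizes to the fricative [f]. /t/ is a stop between vowels /o/ and /u/, so it spirantizes to the fricative [s]. /k/ is a stop between vowels /u/ and /e/, so it spirantizes to the fricative [x]. /vieropotuukesv/ → vierofosuuxesv.
Rule 3 (final cluster simplification): /v/ is the second consonant of a word-final cluster /sv/, so it deletes. /vierofosuuxesv/ → vierofosuuxes.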